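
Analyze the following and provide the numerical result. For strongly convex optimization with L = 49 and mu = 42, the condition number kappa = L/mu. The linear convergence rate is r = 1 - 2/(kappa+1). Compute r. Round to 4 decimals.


Step 1: Compute the condition number.
kappa = L/mu = 49/42 = 1.1667
Step 2: Compute the convergence rate.
r = 1 - 2/(kappa + 1) = 1 - 2*mu/(L + mu) = (L - mu)/(L + mu) = 7/91 = 0.0769


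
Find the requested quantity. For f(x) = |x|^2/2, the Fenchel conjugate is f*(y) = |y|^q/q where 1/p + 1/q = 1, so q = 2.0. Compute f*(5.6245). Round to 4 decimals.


The conjugate exponent q satisfies 1/p + 1/q = 1.
p = 2, so q = 2/(2 - 1) = 2.0
|y|^q = 5.6245^2.0 = 31.635
f*(5.6245) = 31.635 / 2.0 = 15.8175


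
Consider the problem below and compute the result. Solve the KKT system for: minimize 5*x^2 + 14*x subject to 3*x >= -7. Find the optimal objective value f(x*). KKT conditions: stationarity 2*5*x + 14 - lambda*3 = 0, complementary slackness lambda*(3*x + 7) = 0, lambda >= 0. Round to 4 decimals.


Step 1: Try lambda = 0 (constraint inactive).
Stationarity: 2*5*x + 14 = 0
x* = -14/(2*5) = -1.4
Check constraint: 3*-1.4 = -4.2 >= -7 -- satisfied.
Step 2: Compute optimal value.
f(x*) = 5*(-1.4)^2 + 14*(-1.4) = -9.8


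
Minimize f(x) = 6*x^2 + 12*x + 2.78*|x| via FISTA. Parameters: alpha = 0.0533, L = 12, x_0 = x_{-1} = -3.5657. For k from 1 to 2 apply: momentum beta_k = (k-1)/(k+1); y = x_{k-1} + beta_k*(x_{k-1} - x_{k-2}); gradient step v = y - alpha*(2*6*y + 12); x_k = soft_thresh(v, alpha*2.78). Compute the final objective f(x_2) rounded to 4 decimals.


FISTA on f(x) = 6*x^2 + 12*x + 2.78*|x|
L = 12, alpha = 0.0533
Iteration 1: beta = 0.0, y = -3.5657 + 0.0*(-3.5657 + 3.5657) = -3.5657
  grad(y) = -30.7884, v = y - alpha*grad = -1.9247
  prox(v) = soft_thresh(-1.9247, 0.1482) = -1.7765
Iteration 2: beta = 0.3333, y = -1.7765 + 0.3333*(-1.7765 + 3.5657) = -1.1801
  grad(y) = -2.1613, v = y - alpha*grad = -1.0649
  prox(v) = soft_thresh(-1.0649, 0.1482) = -0.9167
f(x_2) = 6*(-0.9167)^2 + 12*(-0.9167) + 2.78*|-0.9167| = -3.4099


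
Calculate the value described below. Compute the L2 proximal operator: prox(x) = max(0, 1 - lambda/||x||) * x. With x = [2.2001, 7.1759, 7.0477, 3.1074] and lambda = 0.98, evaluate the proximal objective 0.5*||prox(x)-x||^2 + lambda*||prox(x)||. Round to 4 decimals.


Step 1: Compute ||x||.
||x|| = 10.7545
Step 2: Compute scaling factor.
scale = max(0, 1 - 0.98/10.7545) = 0.9089
Step 3: prox(x) = [1.9996, 6.522, 6.4055, 2.8242]
||prox(x)|| = 9.7745
Step 4: Proximal objective.
0.5*||prox-x||^2 = 0.4802
lambda*||prox|| = 9.579
Total = 10.0592


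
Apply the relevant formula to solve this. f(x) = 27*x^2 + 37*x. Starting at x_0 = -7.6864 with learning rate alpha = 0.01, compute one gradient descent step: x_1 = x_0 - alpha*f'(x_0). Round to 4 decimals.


We compute the gradient at x_0 and apply the update.
f'(x) = 54*x + 37
f'(-7.6864) = 54*-7.6864 + 37 = -378.0656
x_1 = -7.6864 - 0.01*-378.0656 = -3.9057


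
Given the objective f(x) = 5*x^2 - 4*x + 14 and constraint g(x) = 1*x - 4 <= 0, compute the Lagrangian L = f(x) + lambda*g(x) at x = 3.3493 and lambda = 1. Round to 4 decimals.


Step 1: Evaluate f(x).
f(3.3493) = 5*3.3493^2 - 4*3.3493 + 14 = 56.6919
Step 2: Evaluate g(x).
g(3.3493) = 1*3.3493 - 4 = -0.6507
Step 3: Compute Lagrangian.
L = 56.6919 + 1*-0.6507 = 56.0412


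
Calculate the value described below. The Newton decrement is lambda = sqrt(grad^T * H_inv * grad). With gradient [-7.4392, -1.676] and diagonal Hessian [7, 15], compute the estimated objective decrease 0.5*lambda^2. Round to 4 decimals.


Step 1: H is diagonal, so H^(-1) * g = [-1.0627, -0.1117].
Step 2: g^T H^(-1) g = sum_i g_i^2 / H_ii
  = (-7.4392)^2/7 + (-1.676)^2/15
  = 7.906 + 0.1873 = 8.0932
Step 3: Objective decrease = 0.5 * g^T H^(-1) g = 4.0466


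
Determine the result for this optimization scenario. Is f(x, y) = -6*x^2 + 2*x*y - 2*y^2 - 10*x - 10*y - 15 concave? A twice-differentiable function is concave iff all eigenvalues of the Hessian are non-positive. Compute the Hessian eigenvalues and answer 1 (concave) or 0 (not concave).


The Hessian of f(x,y) = -6*x^2 + 2*x*y - 2*y^2 - 10*x - 10*y - 15 is:
H = [[-12, 2], [2, -4]]
Trace = -12 - 4 = -16
Determinant = -12*-4 - (2)^2 = 44
Discriminant = (-16)^2 - 4*44 = 80.0
Eigenvalues: lambda_1 = -12.4721, lambda_2 = -3.5279
The function is concave.

1


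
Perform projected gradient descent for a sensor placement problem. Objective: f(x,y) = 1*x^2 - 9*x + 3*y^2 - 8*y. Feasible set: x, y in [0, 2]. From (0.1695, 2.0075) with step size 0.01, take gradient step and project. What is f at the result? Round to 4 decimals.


Step 1: Compute gradient at (0.1695, 2.0075).
grad_x = 2*1*0.1695 - 9 = -8.661
grad_y = 2*3*2.0075 - 8 = 4.045
Step 2: Gradient step.
x_raw = 0.1695 - 0.01*-8.661 = 0.2561
y_raw = 2.0075 - 0.01*4.045 = 1.9671
Step 3: Project onto [0, 2].
x_proj = clip(0.2561) = 0.2561
y_proj = clip(1.9671) = 1.9671
Step 4: Evaluate f.
f(0.2561, 1.9671) = -6.3679


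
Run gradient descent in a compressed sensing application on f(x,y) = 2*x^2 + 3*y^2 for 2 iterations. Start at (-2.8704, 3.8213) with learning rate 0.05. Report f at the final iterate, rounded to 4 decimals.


Gradient descent on f(x,y) = 2*x^2 + 3*y^2.
Starting point: (-2.8704, 3.8213), alpha = 0.05
Step 1: grad_x = 2*2*-2.8704 = -11.4816, grad_y = 2*3*3.8213 = 22.9278
  x_1 = -2.8704 - 0.05*-11.4816 = -2.2963
  y_1 = 3.8213 - 0.05*22.9278 = 2.6749
Step 2: grad_x = 2*2*-2.2963 = -9.1853, grad_y = 2*3*2.6749 = 16.0495
  x_2 = -2.2963 - 0.05*-9.1853 = -1.8371
  y_2 = 2.6749 - 0.05*16.0495 = 1.8724
f(-1.8371, 1.8724) = 2*(-1.8371)^2 + 3*1.8724^2 = 17.2676


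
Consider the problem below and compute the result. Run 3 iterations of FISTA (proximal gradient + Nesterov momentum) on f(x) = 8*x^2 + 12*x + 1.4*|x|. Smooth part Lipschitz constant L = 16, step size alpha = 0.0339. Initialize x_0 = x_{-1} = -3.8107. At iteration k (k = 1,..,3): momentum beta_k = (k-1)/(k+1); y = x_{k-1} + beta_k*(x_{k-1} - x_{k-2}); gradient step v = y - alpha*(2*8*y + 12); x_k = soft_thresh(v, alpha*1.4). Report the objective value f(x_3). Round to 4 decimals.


FISTA on f(x) = 8*x^2 + 12*x + 1.4*|x|
L = 16, alpha = 0.0339
Iteration 1: beta = 0.0, y = -3.8107 + 0.0*(-3.8107 + 3.8107) = -3.8107
  grad(y) = -48.9712, v = y - alpha*grad = -2.1506
  prox(v) = soft_thresh(-2.1506, 0.0475) = -2.1031
Iteration 2: beta = 0.3333, y = -2.1031 + 0.3333*(-2.1031 + 3.8107) = -1.5339
  grad(y) = -12.5427, v = y - alpha*grad = -1.1087
  prox(v) = soft_thresh(-1.1087, 0.0475) = -1.0613
Iteration 3: beta = 0.5, y = -1.0613 + 0.5*(-1.0613 + 2.1031) = -0.5403
  grad(y) = 3.3546, v = y - alpha*grad = -0.6541
  prox(v) = soft_thresh(-0.6541, 0.0475) = -0.6066
f(x_3) = 8*(-0.6066)^2 + 12*(-0.6066) + 1.4*|-0.6066| = -3.4862


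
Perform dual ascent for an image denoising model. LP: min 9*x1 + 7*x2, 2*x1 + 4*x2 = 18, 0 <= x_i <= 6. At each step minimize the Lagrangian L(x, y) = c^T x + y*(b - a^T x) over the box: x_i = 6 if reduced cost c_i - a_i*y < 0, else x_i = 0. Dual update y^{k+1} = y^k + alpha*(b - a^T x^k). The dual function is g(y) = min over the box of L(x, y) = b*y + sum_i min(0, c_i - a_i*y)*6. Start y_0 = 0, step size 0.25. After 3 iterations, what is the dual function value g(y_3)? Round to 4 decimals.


Dual ascent for LP: min 9*x1 + 7*x2, 2*x1 + 4*x2 = 18, 0 <= x_i <= 6
Step 1: y^k = 0.0, reduced costs: (9.0, 7.0)
  x^k = (0.0, 0.0), subgradient = b - a^T x = 18.0
  y^{k+1} = 0.0 + 0.25*18.0 = 4.5
Step 2: y^k = 4.5, reduced costs: (0.0, -11.0)
  x^k = (0.0, 6.0), subgradient = b - a^T x = -6.0
  y^{k+1} = 4.5 + 0.25*-6.0 = 3.0
Step 3: y^k = 3.0, reduced costs: (3.0, -5.0)
  x^k = (0.0, 6.0), subgradient = b - a^T x = -6.0
  y^{k+1} = 3.0 + 0.25*-6.0 = 1.5
Dual objective at y_3 = 1.5: reduced costs (6.0, 1.0), box minimizer x = (0.0, 0.0)
g(y_3) = b*y + (c1 - a1*y)*x1 + (c2 - a2*y)*x2 = 18*1.5 + 6.0*0.0 + 1.0*0.0 = 27.0 + 0.0 + 0.0 = 27.0


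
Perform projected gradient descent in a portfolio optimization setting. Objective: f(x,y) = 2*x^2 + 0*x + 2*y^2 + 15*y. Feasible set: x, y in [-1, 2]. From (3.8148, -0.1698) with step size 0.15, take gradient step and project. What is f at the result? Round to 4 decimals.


Step 1: Compute gradient at (3.8148, -0.1698).
grad_x = 2*2*3.8148 + 0 = 15.2592
grad_y = 2*2*-0.1698 + 15 = 14.3208
Step 2: Gradient step.
x_raw = 3.8148 - 0.15*15.2592 = 1.5259
y_raw = -0.1698 - 0.15*14.3208 = -2.3179
Step 3: Project onto [-1, 2].
x_proj = clip(1.5259) = 1.5259
y_proj = clip(-2.3179) = -1.0
Step 4: Evaluate f.
f(1.5259, -1.0) = -8.3431


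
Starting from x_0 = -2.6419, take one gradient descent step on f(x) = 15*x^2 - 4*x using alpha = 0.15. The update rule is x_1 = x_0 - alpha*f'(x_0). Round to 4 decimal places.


We compute the gradient at x_0 and apply the update.
f'(x) = 30*x - 4
f'(-2.6419) = 30*-2.6419 - 4 = -83.257
x_1 = -2.6419 - 0.15*-83.257 = 9.8467


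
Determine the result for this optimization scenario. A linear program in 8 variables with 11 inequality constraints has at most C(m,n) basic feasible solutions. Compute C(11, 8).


Each vertex corresponds to some choice of n active constraints out of m, so the number of vertices is at most C(m, n) = m! / (n!(m-n)!).
m = 11, n = 8
Numerator: 11 * 10 * 9 * 8 * 7 * 6 * 5 * 4
Denominator: 8! = 40320
C(11, 8) = 165


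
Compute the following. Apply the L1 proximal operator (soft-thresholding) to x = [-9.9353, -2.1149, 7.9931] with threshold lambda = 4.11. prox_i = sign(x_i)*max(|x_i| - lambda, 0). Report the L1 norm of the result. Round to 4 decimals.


Soft-thresholding with lambda = 4.11:
prox(-9.9353) = sign(-9.9353)*max(|-9.9353| - 4.11, 0) = -5.8253
prox(-2.1149) = sign(-2.1149)*max(|-2.1149| - 4.11, 0) = 0.0
prox(7.9931) = sign(7.9931)*max(|7.9931| - 4.11, 0) = 3.8831
prox(x) = [-5.8253, 0.0, 3.8831]
||prox(x)||_1 = 5.8253 + 0.0 + 3.8831 = 9.7084


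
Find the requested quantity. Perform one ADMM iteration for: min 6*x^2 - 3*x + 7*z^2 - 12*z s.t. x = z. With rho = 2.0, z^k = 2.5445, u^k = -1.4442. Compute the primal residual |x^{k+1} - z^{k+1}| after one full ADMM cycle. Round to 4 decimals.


ADMM iteration with rho = 2.0, z^k = 2.5445, u^k = -1.4442
Step 1: x-update.
Minimize 6*x^2 - 3*x + (2.0/2)*(x - 2.5445 - 1.4442)^2
FOC: (2*6 + 2.0)*x = 3 + 2.0*(2.5445 + 1.4442)
x^{k+1} = 0.7841
Step 2: z-update.
Minimize 7*z^2 - 12*z + (2.0/2)*(0.7841 - z - 1.4442)^2
FOC: (2*7 + 2.0)*z = 12 + 2.0*(0.7841 - 1.4442)
z^{k+1} = 0.6675
Step 3: u-update.
u^{k+1} = -1.4442 + 0.7841 - 0.6675 = -1.3276
Step 4: Primal residual = |0.7841 - 0.6675| = 0.1166


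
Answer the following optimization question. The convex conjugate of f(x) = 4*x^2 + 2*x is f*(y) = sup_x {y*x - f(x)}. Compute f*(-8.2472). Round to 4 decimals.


f*(y) = sup_x {y*x - a*x^2 - b*x} = sup_x {(y-b)*x - a*x^2}
FOC: (y - b) - 2a*x = 0 => x* = (y - b)/(2a)
x* = (-8.2472 - 2)/(2*4) = -1.2809
f*(-8.2472) = (y-b)^2/(4a) = (-8.2472 - 2)^2/(4*4)
= 105.0051/16 = 6.5628


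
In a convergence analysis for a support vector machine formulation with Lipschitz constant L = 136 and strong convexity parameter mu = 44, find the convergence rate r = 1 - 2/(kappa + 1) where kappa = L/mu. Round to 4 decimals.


Step 1: Compute the condition number.
kappa = L/mu = 136/44 = 3.0909
Step 2: Compute the convergence rate.
r = 1 - 2/(kappa + 1) = 1 - 2*mu/(L + mu) = (L - mu)/(L + mu) = 92/180 = 0.5111


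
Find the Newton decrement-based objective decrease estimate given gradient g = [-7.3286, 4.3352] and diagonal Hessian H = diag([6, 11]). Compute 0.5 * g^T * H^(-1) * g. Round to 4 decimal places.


Step 1: H is diagonal, so H^(-1) * g = [-1.2214, 0.3941].
Step 2: g^T H^(-1) g = sum_i g_i^2 / H_ii
  = (-7.3286)^2/6 + (4.3352)^2/11
  = 8.9514 + 1.7085 = 10.6599
Step 3: Objective decrease = 0.5 * g^T H^(-1) g = 5.33


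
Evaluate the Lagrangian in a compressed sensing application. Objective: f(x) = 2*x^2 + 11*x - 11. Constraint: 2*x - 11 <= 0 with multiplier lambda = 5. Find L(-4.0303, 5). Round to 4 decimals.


Step 1: Evaluate f(x).
f(-4.0303) = 2*(-4.0303)^2 + 11*(-4.0303) - 11 = -22.8467
Step 2: Evaluate g(x).
g(-4.0303) = 2*-4.0303 - 11 = -19.0606
Step 3: Compute Lagrangian.
L = -22.8467 + 5*-19.0606 = -118.1497


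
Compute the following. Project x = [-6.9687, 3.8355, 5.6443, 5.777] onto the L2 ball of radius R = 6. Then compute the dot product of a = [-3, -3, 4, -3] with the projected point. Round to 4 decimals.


Step 1: Compute ||x|| (intermediates to 6 decimals).
||x|| = sqrt((-6.9687)^2 + 3.8355^2 + 5.6443^2 + 5.777^2) = 11.336035
Step 2: Project.
Since ||x|| > R, scale = R/||x|| = 6/11.336035 = 0.529286, proj(x) = scale * x
proj(x) = [-3.688435, 2.030076, 2.987449, 3.057685]
Step 3: Dot product.
a^T * proj(x) = -3*(-3.688435) - 3*2.030076 + 4*2.987449 - 3*3.057685 = 7.7518


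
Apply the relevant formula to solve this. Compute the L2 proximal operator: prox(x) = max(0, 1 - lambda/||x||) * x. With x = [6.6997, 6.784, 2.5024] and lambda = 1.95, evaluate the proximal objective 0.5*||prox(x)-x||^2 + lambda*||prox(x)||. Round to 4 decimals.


Step 1: Compute ||x||.
||x|| = 9.8575
Step 2: Compute scaling factor.
scale = max(0, 1 - 1.95/9.8575) = 0.8022
Step 3: prox(x) = [5.3744, 5.442, 2.0074]
||prox(x)|| = 7.9075
Step 4: Proximal objective.
0.5*||prox-x||^2 = 1.9013
lambda*||prox|| = 15.4196
Total = 17.3209


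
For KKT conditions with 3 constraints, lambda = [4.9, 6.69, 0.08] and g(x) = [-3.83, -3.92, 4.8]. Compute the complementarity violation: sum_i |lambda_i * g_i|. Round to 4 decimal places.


KKT complementary slackness check:
lambda_1 * g_1 = 4.9 * -3.83 = -18.767
lambda_2 * g_2 = 6.69 * -3.92 = -26.2248
lambda_3 * g_3 = 0.08 * 4.8 = 0.384
Total violation = 18.767 + 26.2248 + 0.384 = 45.3758


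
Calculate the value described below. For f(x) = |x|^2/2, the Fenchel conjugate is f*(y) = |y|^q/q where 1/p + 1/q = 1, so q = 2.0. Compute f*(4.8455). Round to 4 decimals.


The conjugate exponent q satisfies 1/p + 1/q = 1.
p = 2, so q = 2/(2 - 1) = 2.0
|y|^q = 4.8455^2.0 = 23.4789
f*(4.8455) = 23.4789 / 2.0 = 11.7394


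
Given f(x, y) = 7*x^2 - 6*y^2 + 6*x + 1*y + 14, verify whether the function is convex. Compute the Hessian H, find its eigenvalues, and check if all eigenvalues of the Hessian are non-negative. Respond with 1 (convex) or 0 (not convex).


The Hessian of f(x,y) = 7*x^2 - 6*y^2 + 6*x + 1*y + 14 is:
H = [[14, 0], [0, -12]]
Trace = 14 - 12 = 2
Determinant = 14*-12 - (0)^2 = -168
Discriminant = (2)^2 - 4*-168 = 676.0
Eigenvalues: lambda_1 = -12.0, lambda_2 = 14.0
The function is not convex.

0


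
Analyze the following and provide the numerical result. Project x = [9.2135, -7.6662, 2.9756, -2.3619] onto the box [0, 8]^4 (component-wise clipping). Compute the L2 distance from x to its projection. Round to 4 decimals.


Project each component onto [0, 8].
clip(9.2135) = 8.0, clip(-7.6662) = 0.0, clip(2.9756) = 2.9756, clip(-2.3619) = 0.0
Projection = [8.0, 0.0, 2.9756, 0.0]
Squared diffs: [1.4726, 58.7706, 0.0, 5.5786]
Distance = sqrt(65.8218) = 8.1131


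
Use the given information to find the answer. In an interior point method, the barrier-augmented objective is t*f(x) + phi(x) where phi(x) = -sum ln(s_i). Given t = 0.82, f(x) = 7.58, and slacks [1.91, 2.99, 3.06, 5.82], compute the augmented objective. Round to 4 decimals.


Step 1: Compute log-barrier.
ln values: [0.6471, 1.0953, 1.1184, 1.7613]
phi = -(0.6471 + 1.0953 + 1.1184 + 1.7613) = -4.6221
Step 2: Compute augmented objective.
t*f(x) = 0.82*7.58 = 6.2156
Total = 6.2156 - 4.6221 = 1.5935


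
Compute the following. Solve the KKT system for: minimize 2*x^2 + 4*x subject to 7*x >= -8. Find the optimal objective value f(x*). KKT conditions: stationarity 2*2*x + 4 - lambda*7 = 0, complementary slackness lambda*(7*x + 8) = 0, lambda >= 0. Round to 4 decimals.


Step 1: Try lambda = 0 (constraint inactive).
Stationarity: 2*2*x + 4 = 0
x* = -4/(2*2) = -1.0
Check constraint: 7*-1.0 = -7.0 >= -8 -- satisfied.
Step 2: Compute optimal value.
f(x*) = 2*(-1.0)^2 + 4*(-1.0) = -2.0


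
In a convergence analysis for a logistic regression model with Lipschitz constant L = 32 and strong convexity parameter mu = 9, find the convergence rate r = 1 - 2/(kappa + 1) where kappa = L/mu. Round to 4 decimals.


Step 1: Compute the condition number.
kappa = L/mu = 32/9 = 3.5556
Step 2: Compute the convergence rate.
r = 1 - 2/(kappa + 1) = 1 - 2*mu/(L + mu) = (L - mu)/(L + mu) = 23/41 = 0.561


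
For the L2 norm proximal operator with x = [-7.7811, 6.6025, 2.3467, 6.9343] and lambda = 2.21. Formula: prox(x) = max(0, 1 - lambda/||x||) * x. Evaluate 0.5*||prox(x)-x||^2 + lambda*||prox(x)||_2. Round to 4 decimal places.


Step 1: Compute ||x||.
||x|| = 12.5591
Step 2: Compute scaling factor.
scale = max(0, 1 - 2.21/12.5591) = 0.824
Step 3: prox(x) = [-6.4119, 5.4407, 1.9338, 5.7141]
||prox(x)|| = 10.3491
Step 4: Proximal objective.
0.5*||prox-x||^2 = 2.4421
lambda*||prox|| = 22.8715
Total = 25.3135


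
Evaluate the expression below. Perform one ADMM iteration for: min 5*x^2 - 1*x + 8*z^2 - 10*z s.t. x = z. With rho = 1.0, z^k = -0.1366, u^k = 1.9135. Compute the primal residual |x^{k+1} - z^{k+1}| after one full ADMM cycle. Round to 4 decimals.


ADMM iteration with rho = 1.0, z^k = -0.1366, u^k = 1.9135
Step 1: x-update.
Minimize 5*x^2 - 1*x + (1.0/2)*(x + 0.1366 + 1.9135)^2
FOC: (2*5 + 1.0)*x = 1 + 1.0*(-0.1366 - 1.9135)
x^{k+1} = -0.0955
Step 2: z-update.
Minimize 8*z^2 - 10*z + (1.0/2)*(-0.0955 - z + 1.9135)^2
FOC: (2*8 + 1.0)*z = 10 + 1.0*(-0.0955 + 1.9135)
z^{k+1} = 0.6952
Step 3: u-update.
u^{k+1} = 1.9135 - 0.0955 - 0.6952 = 1.1229
Step 4: Primal residual = |-0.0955 - 0.6952| = 0.7906


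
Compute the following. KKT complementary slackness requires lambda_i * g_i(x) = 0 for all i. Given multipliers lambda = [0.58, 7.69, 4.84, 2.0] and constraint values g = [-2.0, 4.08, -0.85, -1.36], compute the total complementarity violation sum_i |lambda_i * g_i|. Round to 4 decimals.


KKT complementary slackness check:
lambda_1 * g_1 = 0.58 * -2.0 = -1.16
lambda_2 * g_2 = 7.69 * 4.08 = 31.3752
lambda_3 * g_3 = 4.84 * -0.85 = -4.114
lambda_4 * g_4 = 2.0 * -1.36 = -2.72
Total violation = 1.16 + 31.3752 + 4.114 + 2.72 = 39.3692


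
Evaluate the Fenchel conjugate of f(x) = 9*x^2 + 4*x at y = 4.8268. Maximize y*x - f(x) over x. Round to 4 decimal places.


f*(y) = sup_x {y*x - a*x^2 - b*x} = sup_x {(y-b)*x - a*x^2}
FOC: (y - b) - 2a*x = 0 => x* = (y - b)/(2a)
x* = (4.8268 - 4)/(2*9) = 0.0459
f*(4.8268) = (y-b)^2/(4a) = (4.8268 - 4)^2/(4*9)
= 0.6836/36 = 0.019


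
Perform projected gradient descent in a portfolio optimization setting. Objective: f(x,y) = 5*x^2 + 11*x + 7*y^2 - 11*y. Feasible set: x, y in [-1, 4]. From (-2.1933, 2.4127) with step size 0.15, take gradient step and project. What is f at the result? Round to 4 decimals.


Step 1: Compute gradient at (-2.1933, 2.4127).
grad_x = 2*5*-2.1933 + 11 = -10.933
grad_y = 2*7*2.4127 - 11 = 22.7778
Step 2: Gradient step.
x_raw = -2.1933 - 0.15*-10.933 = -0.5534
y_raw = 2.4127 - 0.15*22.7778 = -1.004
Step 3: Project onto [-1, 4].
x_proj = clip(-0.5534) = -0.5534
y_proj = clip(-1.004) = -1.0
Step 4: Evaluate f.
f(-0.5534, -1.0) = 13.4441


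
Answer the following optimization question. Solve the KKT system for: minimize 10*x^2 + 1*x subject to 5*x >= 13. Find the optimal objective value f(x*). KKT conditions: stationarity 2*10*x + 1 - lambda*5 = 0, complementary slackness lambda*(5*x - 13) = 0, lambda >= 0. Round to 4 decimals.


Step 1: Try lambda = 0 (constraint inactive).
x_unc = -1/(2*10) = -0.05
Check: 5*-0.05 = -0.25 < 13 -- violated!
Step 2: Constraint must be active: 5*x = 13
x* = 13/5 = 2.6
lambda = (2*10*2.6 + 1)/5 = 10.6
Step 3: Compute optimal value.
f(x*) = 10*2.6^2 + 1*2.6 = 70.2


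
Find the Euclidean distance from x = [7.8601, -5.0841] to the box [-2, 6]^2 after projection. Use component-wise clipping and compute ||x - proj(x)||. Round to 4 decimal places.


Project each component onto [-2, 6].
clip(7.8601) = 6.0, clip(-5.0841) = -2.0
Projection = [6.0, -2.0]
Squared diffs: [3.46, 9.5117]
Distance = sqrt(12.9717) = 3.6016


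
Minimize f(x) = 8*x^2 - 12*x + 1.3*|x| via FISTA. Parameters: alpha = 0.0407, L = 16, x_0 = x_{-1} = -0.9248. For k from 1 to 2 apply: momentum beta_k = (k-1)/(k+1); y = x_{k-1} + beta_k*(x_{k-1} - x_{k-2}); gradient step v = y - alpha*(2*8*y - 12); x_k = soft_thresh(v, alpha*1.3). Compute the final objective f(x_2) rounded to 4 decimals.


FISTA on f(x) = 8*x^2 - 12*x + 1.3*|x|
L = 16, alpha = 0.0407
Iteration 1: beta = 0.0, y = -0.9248 + 0.0*(-0.9248 + 0.9248) = -0.9248
  grad(y) = -26.7968, v = y - alpha*grad = 0.1658
  prox(v) = soft_thresh(0.1658, 0.0529) = 0.1129
Iteration 2: beta = 0.3333, y = 0.1129 + 0.3333*(0.1129 + 0.9248) = 0.4588
  grad(y) = -4.6588, v = y - alpha*grad = 0.6484
  prox(v) = soft_thresh(0.6484, 0.0529) = 0.5955
f(x_2) = 8*0.5955^2 - 12*0.5955 + 1.3*|0.5955| = -3.5349


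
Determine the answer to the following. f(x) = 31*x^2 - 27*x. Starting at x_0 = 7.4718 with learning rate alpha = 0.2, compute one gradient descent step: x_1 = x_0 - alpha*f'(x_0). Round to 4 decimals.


We compute the gradient at x_0 and apply the update.
f'(x) = 62*x - 27
f'(7.4718) = 62*7.4718 - 27 = 436.2516
x_1 = 7.4718 - 0.2*436.2516 = -79.7785


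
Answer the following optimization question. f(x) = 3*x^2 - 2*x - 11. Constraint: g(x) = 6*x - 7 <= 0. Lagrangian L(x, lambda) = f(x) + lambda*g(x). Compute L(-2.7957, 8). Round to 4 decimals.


Step 1: Evaluate f(x).
f(-2.7957) = 3*(-2.7957)^2 - 2*(-2.7957) - 11 = 18.0392
Step 2: Evaluate g(x).
g(-2.7957) = 6*-2.7957 - 7 = -23.7742
Step 3: Compute Lagrangian.
L = 18.0392 + 8*-23.7742 = -172.1544


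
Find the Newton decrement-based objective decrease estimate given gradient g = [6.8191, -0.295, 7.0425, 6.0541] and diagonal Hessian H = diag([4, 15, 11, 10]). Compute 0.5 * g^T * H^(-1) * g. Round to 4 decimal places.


Step 1: H is diagonal, so H^(-1) * g = [1.7048, -0.0197, 0.6402, 0.6054].
Step 2: g^T H^(-1) g = sum_i g_i^2 / H_ii
  = (6.8191)^2/4 + (-0.295)^2/15 + (7.0425)^2/11 + (6.0541)^2/10
  = 11.625 + 0.0058 + 4.5088 + 3.6652 = 19.8048
Step 3: Objective decrease = 0.5 * g^T H^(-1) g = 9.9024


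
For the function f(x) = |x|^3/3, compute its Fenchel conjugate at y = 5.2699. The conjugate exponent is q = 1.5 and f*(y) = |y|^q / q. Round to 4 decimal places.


The conjugate exponent q satisfies 1/p + 1/q = 1.
p = 3, so q = 3/(3 - 1) = 1.5
|y|^q = 5.2699^1.5 = 12.0977
f*(5.2699) = 12.0977 / 1.5 = 8.0651


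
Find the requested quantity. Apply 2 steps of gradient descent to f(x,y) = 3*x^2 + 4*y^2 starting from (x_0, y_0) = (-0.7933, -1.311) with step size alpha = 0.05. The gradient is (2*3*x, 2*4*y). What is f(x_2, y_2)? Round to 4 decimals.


Gradient descent on f(x,y) = 3*x^2 + 4*y^2.
Starting point: (-0.7933, -1.311), alpha = 0.05
Step 1: grad_x = 2*3*-0.7933 = -4.7598, grad_y = 2*4*-1.311 = -10.488
  x_1 = -0.7933 - 0.05*-4.7598 = -0.5553
  y_1 = -1.311 - 0.05*-10.488 = -0.7866
Step 2: grad_x = 2*3*-0.5553 = -3.3319, grad_y = 2*4*-0.7866 = -6.2928
  x_2 = -0.5553 - 0.05*-3.3319 = -0.3887
  y_2 = -0.7866 - 0.05*-6.2928 = -0.472
f(-0.3887, -0.472) = 3*(-0.3887)^2 + 4*(-0.472)^2 = 1.3443


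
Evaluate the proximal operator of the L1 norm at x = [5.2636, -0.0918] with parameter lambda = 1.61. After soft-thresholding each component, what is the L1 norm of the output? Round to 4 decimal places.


Soft-thresholding with lambda = 1.61:
prox(5.2636) = sign(5.2636)*max(|5.2636| - 1.61, 0) = 3.6536
prox(-0.0918) = sign(-0.0918)*max(|-0.0918| - 1.61, 0) = 0.0
prox(x) = [3.6536, 0.0]
||prox(x)||_1 = 3.6536 + 0.0 = 3.6536


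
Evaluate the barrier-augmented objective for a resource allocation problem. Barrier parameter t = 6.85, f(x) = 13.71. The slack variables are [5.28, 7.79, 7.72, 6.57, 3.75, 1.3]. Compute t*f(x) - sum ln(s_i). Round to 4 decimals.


Step 1: Compute log-barrier.
ln values: [1.6639, 2.0528, 2.0438, 1.8825, 1.3218, 0.2624]
phi = -(1.6639 + 2.0528 + 2.0438 + 1.8825 + 1.3218 + 0.2624) = -9.2272
Step 2: Compute augmented objective.
t*f(x) = 6.85*13.71 = 93.9135
Total = 93.9135 - 9.2272 = 84.6863


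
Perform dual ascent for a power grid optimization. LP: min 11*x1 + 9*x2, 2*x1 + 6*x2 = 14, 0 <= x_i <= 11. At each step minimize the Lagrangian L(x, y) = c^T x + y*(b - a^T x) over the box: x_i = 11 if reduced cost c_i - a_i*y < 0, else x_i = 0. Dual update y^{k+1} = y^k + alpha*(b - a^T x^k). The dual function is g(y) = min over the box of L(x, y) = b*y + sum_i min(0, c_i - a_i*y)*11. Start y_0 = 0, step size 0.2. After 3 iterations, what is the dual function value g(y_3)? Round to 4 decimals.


Dual ascent for LP: min 11*x1 + 9*x2, 2*x1 + 6*x2 = 14, 0 <= x_i <= 11
Step 1: y^k = 0.0, reduced costs: (11.0, 9.0)
  x^k = (0.0, 0.0), subgradient = b - a^T x = 14.0
  y^{k+1} = 0.0 + 0.2*14.0 = 2.8
Step 2: y^k = 2.8, reduced costs: (5.4, -7.8)
  x^k = (0.0, 11.0), subgradient = b - a^T x = -52.0
  y^{k+1} = 2.8 + 0.2*-52.0 = -7.6
Step 3: y^k = -7.6, reduced costs: (26.2, 54.6)
  x^k = (0.0, 0.0), subgradient = b - a^T x = 14.0
  y^{k+1} = -7.6 + 0.2*14.0 = -4.8
Dual objective at y_3 = -4.8: reduced costs (20.6, 37.8), box minimizer x = (0.0, 0.0)
g(y_3) = b*y + (c1 - a1*y)*x1 + (c2 - a2*y)*x2 = 14*(-4.8) + 20.6*0.0 + 37.8*0.0 = -67.2 + 0.0 + 0.0 = -67.2


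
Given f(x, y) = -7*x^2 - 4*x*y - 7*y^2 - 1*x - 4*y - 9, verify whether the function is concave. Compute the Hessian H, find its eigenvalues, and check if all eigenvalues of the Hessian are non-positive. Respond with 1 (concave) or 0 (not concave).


The Hessian of f(x,y) = -7*x^2 - 4*x*y - 7*y^2 - 1*x - 4*y - 9 is:
H = [[-14, -4], [-4, -14]]
Trace = -14 - 14 = -28
Determinant = -14*-14 - (-4)^2 = 180
Discriminant = (-28)^2 - 4*180 = 64.0
Eigenvalues: lambda_1 = -18.0, lambda_2 = -10.0
The function is concave.

1


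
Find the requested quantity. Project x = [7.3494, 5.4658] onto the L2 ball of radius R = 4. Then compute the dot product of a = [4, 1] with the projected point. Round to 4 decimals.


Step 1: Compute ||x|| (intermediates to 6 decimals).
||x|| = sqrt(7.3494^2 + 5.4658^2) = 9.159075
Step 2: Project.
Since ||x|| > R, scale = R/||x|| = 4/9.159075 = 0.436725, proj(x) = scale * x
proj(x) = [3.209667, 2.387052]
Step 3: Dot product.
a^T * proj(x) = 4*3.209667 + 1*2.387052 = 15.2257


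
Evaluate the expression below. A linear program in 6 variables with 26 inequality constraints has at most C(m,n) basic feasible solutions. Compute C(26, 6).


Each vertex corresponds to some choice of n active constraints out of m, so the number of vertices is at most C(m, n) = m! / (n!(m-n)!).
m = 26, n = 6
Numerator: 26 * 25 * 24 * 23 * 22 * 21
Denominator: 6! = 720
C(26, 6) = 230230


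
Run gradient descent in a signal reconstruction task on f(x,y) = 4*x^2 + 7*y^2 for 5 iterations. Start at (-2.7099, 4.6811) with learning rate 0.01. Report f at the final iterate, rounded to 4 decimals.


Gradient descent on f(x,y) = 4*x^2 + 7*y^2.
Starting point: (-2.7099, 4.6811), alpha = 0.01
Step 1: grad_x = 2*4*-2.7099 = -21.6792, grad_y = 2*7*4.6811 = 65.5354
  x_1 = -2.7099 - 0.01*-21.6792 = -2.4931
  y_1 = 4.6811 - 0.01*65.5354 = 4.0257
Step 2: grad_x = 2*4*-2.4931 = -19.9449, grad_y = 2*7*4.0257 = 56.3604
  x_2 = -2.4931 - 0.01*-19.9449 = -2.2937
  y_2 = 4.0257 - 0.01*56.3604 = 3.4621
Step 3: grad_x = 2*4*-2.2937 = -18.3493, grad_y = 2*7*3.4621 = 48.47
  x_3 = -2.2937 - 0.01*-18.3493 = -2.1102
  y_3 = 3.4621 - 0.01*48.47 = 2.9774
Step 4: grad_x = 2*4*-2.1102 = -16.8813, grad_y = 2*7*2.9774 = 41.6842
  x_4 = -2.1102 - 0.01*-16.8813 = -1.9414
  y_4 = 2.9774 - 0.01*41.6842 = 2.5606
Step 5: grad_x = 2*4*-1.9414 = -15.5308, grad_y = 2*7*2.5606 = 35.8484
  x_5 = -1.9414 - 0.01*-15.5308 = -1.786
  y_5 = 2.5606 - 0.01*35.8484 = 2.2021
f(-1.786, 2.2021) = 4*(-1.786)^2 + 7*2.2021^2 = 46.705


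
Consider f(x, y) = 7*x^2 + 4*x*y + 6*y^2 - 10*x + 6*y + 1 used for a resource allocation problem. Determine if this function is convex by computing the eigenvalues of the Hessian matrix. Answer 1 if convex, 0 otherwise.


The Hessian of f(x,y) = 7*x^2 + 4*x*y + 6*y^2 - 10*x + 6*y + 1 is:
H = [[14, 4], [4, 12]]
Trace = 14 + 12 = 26
Determinant = 14*12 - (4)^2 = 152
Discriminant = (26)^2 - 4*152 = 68.0
Eigenvalues: lambda_1 = 8.8769, lambda_2 = 17.1231
The function is convex.

1


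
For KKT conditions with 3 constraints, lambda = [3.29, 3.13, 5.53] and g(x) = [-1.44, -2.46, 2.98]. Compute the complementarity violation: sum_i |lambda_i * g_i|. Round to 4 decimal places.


KKT complementary slackness check:
lambda_1 * g_1 = 3.29 * -1.44 = -4.7376
lambda_2 * g_2 = 3.13 * -2.46 = -7.6998
lambda_3 * g_3 = 5.53 * 2.98 = 16.4794
Total violation = 4.7376 + 7.6998 + 16.4794 = 28.9168


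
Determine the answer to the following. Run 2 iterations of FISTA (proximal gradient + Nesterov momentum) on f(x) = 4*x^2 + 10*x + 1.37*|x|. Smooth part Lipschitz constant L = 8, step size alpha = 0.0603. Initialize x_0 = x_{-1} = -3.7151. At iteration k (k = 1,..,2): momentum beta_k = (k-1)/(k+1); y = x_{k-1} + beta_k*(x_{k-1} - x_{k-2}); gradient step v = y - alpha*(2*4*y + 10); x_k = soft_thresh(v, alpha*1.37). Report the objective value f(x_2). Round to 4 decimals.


FISTA on f(x) = 4*x^2 + 10*x + 1.37*|x|
L = 8, alpha = 0.0603
Iteration 1: beta = 0.0, y = -3.7151 + 0.0*(-3.7151 + 3.7151) = -3.7151
  grad(y) = -19.7208, v = y - alpha*grad = -2.5259
  prox(v) = soft_thresh(-2.5259, 0.0826) = -2.4433
Iteration 2: beta = 0.3333, y = -2.4433 + 0.3333*(-2.4433 + 3.7151) = -2.0194
  grad(y) = -6.1552, v = y - alpha*grad = -1.6482
  prox(v) = soft_thresh(-1.6482, 0.0826) = -1.5656
f(x_2) = 4*(-1.5656)^2 + 10*(-1.5656) + 1.37*|-1.5656| = -3.7066


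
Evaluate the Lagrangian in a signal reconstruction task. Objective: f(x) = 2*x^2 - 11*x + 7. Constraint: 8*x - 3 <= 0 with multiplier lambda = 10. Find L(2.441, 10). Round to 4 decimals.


Step 1: Evaluate f(x).
f(2.441) = 2*2.441^2 - 11*2.441 + 7 = -7.934
Step 2: Evaluate g(x).
g(2.441) = 8*2.441 - 3 = 16.528
Step 3: Compute Lagrangian.
L = -7.934 + 10*16.528 = 157.346


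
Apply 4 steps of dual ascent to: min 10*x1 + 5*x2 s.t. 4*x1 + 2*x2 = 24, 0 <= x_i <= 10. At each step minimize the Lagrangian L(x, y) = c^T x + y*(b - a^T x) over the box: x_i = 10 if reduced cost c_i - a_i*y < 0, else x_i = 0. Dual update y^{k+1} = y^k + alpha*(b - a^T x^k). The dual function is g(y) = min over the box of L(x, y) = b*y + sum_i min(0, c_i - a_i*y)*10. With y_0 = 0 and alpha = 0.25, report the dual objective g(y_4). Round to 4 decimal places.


Dual ascent for LP: min 10*x1 + 5*x2, 4*x1 + 2*x2 = 24, 0 <= x_i <= 10
Step 1: y^k = 0.0, reduced costs: (10.0, 5.0)
  x^k = (0.0, 0.0), subgradient = b - a^T x = 24.0
  y^{k+1} = 0.0 + 0.25*24.0 = 6.0
Step 2: y^k = 6.0, reduced costs: (-14.0, -7.0)
  x^k = (10.0, 10.0), subgradient = b - a^T x = -36.0
  y^{k+1} = 6.0 + 0.25*-36.0 = -3.0
Step 3: y^k = -3.0, reduced costs: (22.0, 11.0)
  x^k = (0.0, 0.0), subgradient = b - a^T x = 24.0
  y^{k+1} = -3.0 + 0.25*24.0 = 3.0
Step 4: y^k = 3.0, reduced costs: (-2.0, -1.0)
  x^k = (10.0, 10.0), subgradient = b - a^T x = -36.0
  y^{k+1} = 3.0 + 0.25*-36.0 = -6.0
Dual objective at y_4 = -6.0: reduced costs (34.0, 17.0), box minimizer x = (0.0, 0.0)
g(y_4) = b*y + (c1 - a1*y)*x1 + (c2 - a2*y)*x2 = 24*(-6.0) + 34.0*0.0 + 17.0*0.0 = -144.0 + 0.0 + 0.0 = -144.0


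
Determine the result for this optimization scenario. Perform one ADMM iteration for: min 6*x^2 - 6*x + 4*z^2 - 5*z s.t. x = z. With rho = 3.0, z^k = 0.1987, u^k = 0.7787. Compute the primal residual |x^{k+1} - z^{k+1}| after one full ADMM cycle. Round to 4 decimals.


ADMM iteration with rho = 3.0, z^k = 0.1987, u^k = 0.7787
Step 1: x-update.
Minimize 6*x^2 - 6*x + (3.0/2)*(x - 0.1987 + 0.7787)^2
FOC: (2*6 + 3.0)*x = 6 + 3.0*(0.1987 - 0.7787)
x^{k+1} = 0.284
Step 2: z-update.
Minimize 4*z^2 - 5*z + (3.0/2)*(0.284 - z + 0.7787)^2
FOC: (2*4 + 3.0)*z = 5 + 3.0*(0.284 + 0.7787)
z^{k+1} = 0.7444
Step 3: u-update.
u^{k+1} = 0.7787 + 0.284 - 0.7444 = 0.3183
Step 4: Primal residual = |0.284 - 0.7444| = 0.4604


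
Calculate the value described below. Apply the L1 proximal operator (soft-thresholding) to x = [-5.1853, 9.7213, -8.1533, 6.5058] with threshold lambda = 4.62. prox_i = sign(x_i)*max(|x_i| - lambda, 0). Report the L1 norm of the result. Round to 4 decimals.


Soft-thresholding with lambda = 4.62:
prox(-5.1853) = sign(-5.1853)*max(|-5.1853| - 4.62, 0) = -0.5653
prox(9.7213) = sign(9.7213)*max(|9.7213| - 4.62, 0) = 5.1013
prox(-8.1533) = sign(-8.1533)*max(|-8.1533| - 4.62, 0) = -3.5333
prox(6.5058) = sign(6.5058)*max(|6.5058| - 4.62, 0) = 1.8858
prox(x) = [-0.5653, 5.1013, -3.5333, 1.8858]
||prox(x)||_1 = 0.5653 + 5.1013 + 3.5333 + 1.8858 = 11.0857


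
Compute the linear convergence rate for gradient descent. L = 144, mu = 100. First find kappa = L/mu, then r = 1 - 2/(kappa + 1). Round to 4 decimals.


Step 1: Compute the condition number.
kappa = L/mu = 144/100 = 1.44
Step 2: Compute the convergence rate.
r = 1 - 2/(kappa + 1) = 1 - 2*mu/(L + mu) = (L - mu)/(L + mu) = 44/244 = 0.1803


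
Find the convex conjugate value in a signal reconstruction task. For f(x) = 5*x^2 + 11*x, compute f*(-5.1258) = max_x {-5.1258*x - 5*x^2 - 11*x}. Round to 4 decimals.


f*(y) = sup_x {y*x - a*x^2 - b*x} = sup_x {(y-b)*x - a*x^2}
FOC: (y - b) - 2a*x = 0 => x* = (y - b)/(2a)
x* = (-5.1258 - 11)/(2*5) = -1.6126
f*(-5.1258) = (y-b)^2/(4a) = (-5.1258 - 11)^2/(4*5)
= 260.0414/20 = 13.0021


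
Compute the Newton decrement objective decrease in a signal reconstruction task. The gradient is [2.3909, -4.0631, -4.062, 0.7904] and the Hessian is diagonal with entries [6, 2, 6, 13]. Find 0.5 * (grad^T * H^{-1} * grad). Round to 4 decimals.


Step 1: H is diagonal, so H^(-1) * g = [0.3985, -2.0316, -0.677, 0.0608].
Step 2: g^T H^(-1) g = sum_i g_i^2 / H_ii
  = (2.3909)^2/6 + (-4.0631)^2/2 + (-4.062)^2/6 + (0.7904)^2/13
  = 0.9527 + 8.2544 + 2.75 + 0.0481 = 12.0052
Step 3: Objective decrease = 0.5 * g^T H^(-1) g = 6.0026


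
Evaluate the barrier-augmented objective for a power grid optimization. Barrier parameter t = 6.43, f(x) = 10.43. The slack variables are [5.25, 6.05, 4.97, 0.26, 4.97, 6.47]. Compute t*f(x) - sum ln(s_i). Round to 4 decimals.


Step 1: Compute log-barrier.
ln values: [1.6582, 1.8001, 1.6034, -1.3471, 1.6034, 1.8672]
phi = -(1.6582 + 1.8001 + 1.6034 - 1.3471 + 1.6034 + 1.8672) = -7.1852
Step 2: Compute augmented objective.
t*f(x) = 6.43*10.43 = 67.0649
Total = 67.0649 - 7.1852 = 59.8797


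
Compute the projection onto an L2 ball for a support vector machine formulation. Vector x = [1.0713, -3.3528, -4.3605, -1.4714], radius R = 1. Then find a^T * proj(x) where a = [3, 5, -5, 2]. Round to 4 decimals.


Step 1: Compute ||x|| (intermediates to 6 decimals).
||x|| = sqrt(1.0713^2 + (-3.3528)^2 + (-4.3605)^2 + (-1.4714)^2) = 5.793784
Step 2: Project.
Since ||x|| > R, scale = R/||x|| = 1/5.793784 = 0.172599, proj(x) = scale * x
proj(x) = [0.184905, -0.57869, -0.752618, -0.253962]
Step 3: Dot product.
a^T * proj(x) = 3*0.184905 + 5*(-0.57869) - 5*(-0.752618) + 2*(-0.253962) = 0.9164


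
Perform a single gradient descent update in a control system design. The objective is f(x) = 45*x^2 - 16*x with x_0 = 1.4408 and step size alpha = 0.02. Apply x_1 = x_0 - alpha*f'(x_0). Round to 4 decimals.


We compute the gradient at x_0 and apply the update.
f'(x) = 90*x - 16
f'(1.4408) = 90*1.4408 - 16 = 113.672
x_1 = 1.4408 - 0.02*113.672 = -0.8326


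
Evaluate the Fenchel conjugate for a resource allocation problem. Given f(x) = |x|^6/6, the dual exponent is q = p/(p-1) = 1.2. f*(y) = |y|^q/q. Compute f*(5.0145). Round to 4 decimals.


The conjugate exponent q satisfies 1/p + 1/q = 1.
p = 6, so q = 6/(6 - 1) = 1.2
|y|^q = 5.0145^1.2 = 6.9227
f*(5.0145) = 6.9227 / 1.2 = 5.7689


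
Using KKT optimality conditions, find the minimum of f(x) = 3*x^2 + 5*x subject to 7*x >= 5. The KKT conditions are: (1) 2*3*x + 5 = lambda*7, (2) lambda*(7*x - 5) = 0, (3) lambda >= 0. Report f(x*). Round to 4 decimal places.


Step 1: Try lambda = 0 (constraint inactive).
x_unc = -5/(2*3) = -0.8333
Check: 7*-0.8333 = -5.8331 < 5 -- violated!
Step 2: Constraint must be active: 7*x = 5
x* = 5/7 = 0.7143 (rounded; the exact value 5/7 is used below)
lambda = (2*3*(5/7) + 5)/7 = 1.3265
Step 3: Compute optimal value.
f(x*) = 3*(5/7)^2 + 5*(5/7) = 5.102


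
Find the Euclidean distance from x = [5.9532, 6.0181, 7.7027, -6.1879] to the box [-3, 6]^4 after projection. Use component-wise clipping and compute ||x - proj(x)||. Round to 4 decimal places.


Project each component onto [-3, 6].
clip(5.9532) = 5.9532, clip(6.0181) = 6.0, clip(7.7027) = 6.0, clip(-6.1879) = -3.0
Projection = [5.9532, 6.0, 6.0, -3.0]
Squared diffs: [0.0, 0.0003, 2.8992, 10.1627]
Distance = sqrt(13.0622) = 3.6142


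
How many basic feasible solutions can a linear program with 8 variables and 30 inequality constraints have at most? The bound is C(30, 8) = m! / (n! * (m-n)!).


Each vertex corresponds to some choice of n active constraints out of m, so the number of vertices is at most C(m, n) = m! / (n!(m-n)!).
m = 30, n = 8
Numerator: 30 * 29 * 28 * 27 * 26 * 25 * 24 * 23
Denominator: 8! = 40320
C(30, 8) = 5852925


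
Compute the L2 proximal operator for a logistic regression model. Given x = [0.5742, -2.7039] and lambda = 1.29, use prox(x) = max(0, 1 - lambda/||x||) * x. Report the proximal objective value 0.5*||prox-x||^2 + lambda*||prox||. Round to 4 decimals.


Step 1: Compute ||x||.
||x|| = 2.7642
Step 2: Compute scaling factor.
scale = max(0, 1 - 1.29/2.7642) = 0.5333
Step 3: prox(x) = [0.3062, -1.442]
||prox(x)|| = 1.4742
Step 4: Proximal objective.
0.5*||prox-x||^2 = 0.8321
lambda*||prox|| = 1.9017
Total = 2.7338


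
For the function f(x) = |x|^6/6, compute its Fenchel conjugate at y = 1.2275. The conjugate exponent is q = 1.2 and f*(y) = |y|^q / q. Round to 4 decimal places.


The conjugate exponent q satisfies 1/p + 1/q = 1.
p = 6, so q = 6/(6 - 1) = 1.2
|y|^q = 1.2275^1.2 = 1.2789
f*(1.2275) = 1.2789 / 1.2 = 1.0657


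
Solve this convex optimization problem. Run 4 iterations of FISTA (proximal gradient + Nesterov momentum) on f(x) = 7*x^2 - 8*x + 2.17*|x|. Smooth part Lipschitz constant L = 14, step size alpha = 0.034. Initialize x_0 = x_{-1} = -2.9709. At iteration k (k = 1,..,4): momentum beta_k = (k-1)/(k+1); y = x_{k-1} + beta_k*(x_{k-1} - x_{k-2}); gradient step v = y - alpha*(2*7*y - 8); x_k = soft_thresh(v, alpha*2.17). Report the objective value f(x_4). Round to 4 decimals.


FISTA on f(x) = 7*x^2 - 8*x + 2.17*|x|
L = 14, alpha = 0.034
Iteration 1: beta = 0.0, y = -2.9709 + 0.0*(-2.9709 + 2.9709) = -2.9709
  grad(y) = -49.5926, v = y - alpha*grad = -1.2848
  prox(v) = soft_thresh(-1.2848, 0.0738) = -1.211
Iteration 2: beta = 0.3333, y = -1.211 + 0.3333*(-1.211 + 2.9709) = -0.6243
  grad(y) = -16.7406, v = y - alpha*grad = -0.0551
  prox(v) = soft_thresh(-0.0551, 0.0738) = 0.0
Iteration 3: beta = 0.5, y = 0.0 + 0.5*(0.0 + 1.211) = 0.6055
  grad(y) = 0.4768, v = y - alpha*grad = 0.5893
  prox(v) = soft_thresh(0.5893, 0.0738) = 0.5155
Iteration 4: beta = 0.6, y = 0.5155 + 0.6*(0.5155 - 0.0) = 0.8248
  grad(y) = 3.5471, v = y - alpha*grad = 0.7042
  prox(v) = soft_thresh(0.7042, 0.0738) = 0.6304
f(x_4) = 7*0.6304^2 - 8*0.6304 + 2.17*|0.6304| = -0.8934


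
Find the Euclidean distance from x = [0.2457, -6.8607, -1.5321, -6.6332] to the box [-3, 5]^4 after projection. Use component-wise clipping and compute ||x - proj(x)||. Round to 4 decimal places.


Project each component onto [-3, 5].
clip(0.2457) = 0.2457, clip(-6.8607) = -3.0, clip(-1.5321) = -1.5321, clip(-6.6332) = -3.0
Projection = [0.2457, -3.0, -1.5321, -3.0]
Squared diffs: [0.0, 14.905, 0.0, 13.2001]
Distance = sqrt(28.1051) = 5.3014


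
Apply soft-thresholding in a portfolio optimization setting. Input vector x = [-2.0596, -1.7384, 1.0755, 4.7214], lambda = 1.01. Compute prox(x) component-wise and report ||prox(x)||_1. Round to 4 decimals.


Soft-thresholding with lambda = 1.01:
prox(-2.0596) = sign(-2.0596)*max(|-2.0596| - 1.01, 0) = -1.0496
prox(-1.7384) = sign(-1.7384)*max(|-1.7384| - 1.01, 0) = -0.7284
prox(1.0755) = sign(1.0755)*max(|1.0755| - 1.01, 0) = 0.0655
prox(4.7214) = sign(4.7214)*max(|4.7214| - 1.01, 0) = 3.7114
prox(x) = [-1.0496, -0.7284, 0.0655, 3.7114]
||prox(x)||_1 = 1.0496 + 0.7284 + 0.0655 + 3.7114 = 5.5549
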